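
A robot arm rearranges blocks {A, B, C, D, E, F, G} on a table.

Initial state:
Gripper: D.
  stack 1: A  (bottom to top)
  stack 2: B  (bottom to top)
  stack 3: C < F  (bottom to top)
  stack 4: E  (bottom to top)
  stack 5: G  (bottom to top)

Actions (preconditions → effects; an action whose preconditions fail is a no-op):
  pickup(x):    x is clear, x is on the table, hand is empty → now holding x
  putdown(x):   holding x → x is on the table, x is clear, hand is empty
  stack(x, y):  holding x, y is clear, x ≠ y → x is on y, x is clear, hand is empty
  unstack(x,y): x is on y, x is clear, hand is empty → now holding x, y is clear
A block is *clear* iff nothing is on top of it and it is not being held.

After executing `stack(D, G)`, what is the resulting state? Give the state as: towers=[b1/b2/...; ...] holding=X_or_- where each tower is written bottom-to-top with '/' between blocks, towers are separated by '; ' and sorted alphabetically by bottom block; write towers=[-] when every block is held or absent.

before: towers=[A; B; C/F; E; G] holding=D
pre[stack(D, G)]: holding(D) ok, clear(G) ok, D≠G ok
all met → apply stack(D, G)
after:  towers=[A; B; C/F; E; G/D] holding=-

towers=[A; B; C/F; E; G/D] holding=-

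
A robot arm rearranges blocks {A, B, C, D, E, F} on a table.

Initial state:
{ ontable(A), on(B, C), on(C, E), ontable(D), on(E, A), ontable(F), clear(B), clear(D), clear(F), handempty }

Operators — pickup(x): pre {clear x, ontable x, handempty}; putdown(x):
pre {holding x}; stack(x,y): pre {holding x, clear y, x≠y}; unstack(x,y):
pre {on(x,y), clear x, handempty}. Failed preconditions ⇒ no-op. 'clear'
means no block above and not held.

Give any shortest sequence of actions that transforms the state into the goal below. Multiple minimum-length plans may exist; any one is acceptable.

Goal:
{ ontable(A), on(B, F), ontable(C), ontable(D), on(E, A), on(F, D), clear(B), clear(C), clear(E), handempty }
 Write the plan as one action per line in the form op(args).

step 1 (pickup(F)): towers=[A/E/C/B; D] holding=F
step 2 (stack(F, D)): towers=[A/E/C/B; D/F] holding=-
step 3 (unstack(B, C)): towers=[A/E/C; D/F] holding=B
step 4 (stack(B, F)): towers=[A/E/C; D/F/B] holding=-
step 5 (unstack(C, E)): towers=[A/E; D/F/B] holding=C
step 6 (putdown(C)): towers=[A/E; C; D/F/B] holding=-
goal check: towers=[A/E; C; D/F/B] holding=- — reached (length 6, optimal by BFS)

pickup(F)
stack(F, D)
unstack(B, C)
stack(B, F)
unstack(C, E)
putdown(C)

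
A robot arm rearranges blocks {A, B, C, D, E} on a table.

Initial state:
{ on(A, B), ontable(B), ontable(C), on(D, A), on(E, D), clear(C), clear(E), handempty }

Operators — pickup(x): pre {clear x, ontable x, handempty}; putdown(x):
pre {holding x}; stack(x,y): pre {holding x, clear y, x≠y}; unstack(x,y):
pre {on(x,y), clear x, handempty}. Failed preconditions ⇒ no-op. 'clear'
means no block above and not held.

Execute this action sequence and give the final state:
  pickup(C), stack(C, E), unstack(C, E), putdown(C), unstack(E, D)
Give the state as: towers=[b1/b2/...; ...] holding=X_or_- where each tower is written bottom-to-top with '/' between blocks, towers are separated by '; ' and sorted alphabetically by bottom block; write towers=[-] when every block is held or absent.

towers=[B/A/D; C] holding=E

step 1 (pickup(C)): towers=[B/A/D/E] holding=C
step 2 (stack(C, E)): towers=[B/A/D/E/C] holding=-
step 3 (unstack(C, E)): towers=[B/A/D/E] holding=C
step 4 (putdown(C)): towers=[B/A/D/E; C] holding=-
step 5 (unstack(E, D)): towers=[B/A/D; C] holding=E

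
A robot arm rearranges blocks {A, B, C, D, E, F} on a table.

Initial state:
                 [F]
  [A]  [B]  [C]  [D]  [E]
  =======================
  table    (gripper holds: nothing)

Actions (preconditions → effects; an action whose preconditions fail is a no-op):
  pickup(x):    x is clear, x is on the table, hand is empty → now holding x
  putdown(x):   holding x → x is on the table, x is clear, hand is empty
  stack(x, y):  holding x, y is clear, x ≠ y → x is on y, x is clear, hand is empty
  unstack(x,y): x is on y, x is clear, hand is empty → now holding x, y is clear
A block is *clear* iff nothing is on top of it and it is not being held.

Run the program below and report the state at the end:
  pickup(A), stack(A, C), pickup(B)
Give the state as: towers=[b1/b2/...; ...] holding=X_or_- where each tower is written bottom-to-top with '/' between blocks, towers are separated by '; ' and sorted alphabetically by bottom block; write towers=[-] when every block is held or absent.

towers=[C/A; D/F; E] holding=B

step 1 (pickup(A)): towers=[B; C; D/F; E] holding=A
step 2 (stack(A, C)): towers=[B; C/A; D/F; E] holding=-
step 3 (pickup(B)): towers=[C/A; D/F; E] holding=B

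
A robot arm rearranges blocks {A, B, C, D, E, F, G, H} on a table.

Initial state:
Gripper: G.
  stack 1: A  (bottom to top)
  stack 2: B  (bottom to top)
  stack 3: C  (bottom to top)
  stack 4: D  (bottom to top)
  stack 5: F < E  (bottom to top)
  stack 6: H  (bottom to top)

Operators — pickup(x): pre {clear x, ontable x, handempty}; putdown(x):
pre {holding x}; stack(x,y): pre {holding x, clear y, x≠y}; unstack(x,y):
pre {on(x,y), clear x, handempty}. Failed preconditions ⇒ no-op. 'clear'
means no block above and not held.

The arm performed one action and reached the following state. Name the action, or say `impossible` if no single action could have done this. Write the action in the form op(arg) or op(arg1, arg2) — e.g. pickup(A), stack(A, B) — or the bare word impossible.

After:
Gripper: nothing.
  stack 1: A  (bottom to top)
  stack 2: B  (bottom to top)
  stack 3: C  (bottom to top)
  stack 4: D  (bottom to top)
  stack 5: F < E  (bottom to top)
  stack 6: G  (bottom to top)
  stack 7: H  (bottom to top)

putdown(G)

target: towers=[A; B; C; D; F/E; G; H] holding=-
        putdown(G) → towers=[A; B; C; D; F/E; G; H] holding=-  ← match
       stack(G, A) → towers=[A/G; B; C; D; F/E; H] holding=-
       stack(G, E) → towers=[A; B; C; D; F/E/G; H] holding=-
       stack(G, H) → towers=[A; B; C; D; F/E; H/G] holding=-
       stack(G, B) → towers=[A; B/G; C; D; F/E; H] holding=-
       stack(G, D) → towers=[A; B; C; D/G; F/E; H] holding=-
       stack(G, C) → towers=[A; B; C/G; D; F/E; H] holding=-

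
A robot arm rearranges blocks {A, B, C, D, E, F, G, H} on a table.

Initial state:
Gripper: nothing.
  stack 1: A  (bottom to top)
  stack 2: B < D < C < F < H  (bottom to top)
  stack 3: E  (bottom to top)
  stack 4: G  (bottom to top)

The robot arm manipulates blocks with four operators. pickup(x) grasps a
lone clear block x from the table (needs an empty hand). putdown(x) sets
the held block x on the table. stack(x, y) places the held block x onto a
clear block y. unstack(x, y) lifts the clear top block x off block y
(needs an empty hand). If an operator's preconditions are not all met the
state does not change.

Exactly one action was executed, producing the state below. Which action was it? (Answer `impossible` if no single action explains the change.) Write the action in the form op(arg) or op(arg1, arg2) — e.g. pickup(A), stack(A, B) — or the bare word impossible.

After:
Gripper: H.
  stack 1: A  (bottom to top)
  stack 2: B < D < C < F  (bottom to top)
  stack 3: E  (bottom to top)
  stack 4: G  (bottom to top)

unstack(H, F)

target: towers=[A; B/D/C/F; E; G] holding=H
         pickup(G) → towers=[A; B/D/C/F/H; E] holding=G
         pickup(A) → towers=[B/D/C/F/H; E; G] holding=A
         pickup(E) → towers=[A; B/D/C/F/H; G] holding=E
     unstack(H, F) → towers=[A; B/D/C/F; E; G] holding=H  ← match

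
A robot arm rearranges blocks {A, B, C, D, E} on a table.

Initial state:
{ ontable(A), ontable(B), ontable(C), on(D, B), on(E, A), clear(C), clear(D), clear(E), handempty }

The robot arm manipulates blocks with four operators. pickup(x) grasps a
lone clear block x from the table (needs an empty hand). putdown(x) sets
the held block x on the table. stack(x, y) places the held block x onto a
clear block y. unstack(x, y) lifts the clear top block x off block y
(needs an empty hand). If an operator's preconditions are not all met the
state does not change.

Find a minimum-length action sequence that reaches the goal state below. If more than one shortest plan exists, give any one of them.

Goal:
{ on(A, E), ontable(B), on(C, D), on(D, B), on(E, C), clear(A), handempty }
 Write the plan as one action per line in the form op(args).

pickup(C)
stack(C, D)
unstack(E, A)
stack(E, C)
pickup(A)
stack(A, E)

step 1 (pickup(C)): towers=[A/E; B/D] holding=C
step 2 (stack(C, D)): towers=[A/E; B/D/C] holding=-
step 3 (unstack(E, A)): towers=[A; B/D/C] holding=E
step 4 (stack(E, C)): towers=[A; B/D/C/E] holding=-
step 5 (pickup(A)): towers=[B/D/C/E] holding=A
step 6 (stack(A, E)): towers=[B/D/C/E/A] holding=-
goal check: towers=[B/D/C/E/A] holding=- — reached (length 6, optimal by BFS)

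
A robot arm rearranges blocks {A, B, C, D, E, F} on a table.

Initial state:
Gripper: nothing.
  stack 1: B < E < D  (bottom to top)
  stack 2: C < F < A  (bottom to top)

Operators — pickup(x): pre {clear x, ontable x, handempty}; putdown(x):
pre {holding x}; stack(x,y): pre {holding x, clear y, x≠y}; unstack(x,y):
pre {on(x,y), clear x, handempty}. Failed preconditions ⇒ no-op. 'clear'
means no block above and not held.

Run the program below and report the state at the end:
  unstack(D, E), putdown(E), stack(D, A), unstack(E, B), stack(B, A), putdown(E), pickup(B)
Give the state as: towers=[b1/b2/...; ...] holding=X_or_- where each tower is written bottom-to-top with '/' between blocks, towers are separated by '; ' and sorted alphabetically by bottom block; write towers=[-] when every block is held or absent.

towers=[C/F/A/D; E] holding=B

step 1 (unstack(D, E)): towers=[B/E; C/F/A] holding=D
step 2 (putdown(E)) [no-op]: towers=[B/E; C/F/A] holding=D
step 3 (stack(D, A)): towers=[B/E; C/F/A/D] holding=-
step 4 (unstack(E, B)): towers=[B; C/F/A/D] holding=E
step 5 (stack(B, A)) [no-op]: towers=[B; C/F/A/D] holding=E
step 6 (putdown(E)): towers=[B; C/F/A/D; E] holding=-
step 7 (pickup(B)): towers=[C/F/A/D; E] holding=B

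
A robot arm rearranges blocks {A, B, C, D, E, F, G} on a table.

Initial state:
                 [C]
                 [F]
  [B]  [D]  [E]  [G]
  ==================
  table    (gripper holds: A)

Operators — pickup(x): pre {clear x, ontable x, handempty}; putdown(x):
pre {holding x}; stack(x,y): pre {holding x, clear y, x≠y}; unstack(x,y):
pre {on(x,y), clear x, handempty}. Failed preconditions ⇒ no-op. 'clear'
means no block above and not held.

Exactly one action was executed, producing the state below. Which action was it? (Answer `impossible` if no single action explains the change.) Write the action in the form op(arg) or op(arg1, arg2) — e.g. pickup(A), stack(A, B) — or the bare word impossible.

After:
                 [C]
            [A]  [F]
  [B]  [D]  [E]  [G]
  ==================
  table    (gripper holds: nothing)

target: towers=[B; D; E/A; G/F/C] holding=-
        putdown(A) → towers=[A; B; D; E; G/F/C] holding=-
       stack(A, B) → towers=[B/A; D; E; G/F/C] holding=-
       stack(A, D) → towers=[B; D/A; E; G/F/C] holding=-
       stack(A, E) → towers=[B; D; E/A; G/F/C] holding=-  ← match
       stack(A, C) → towers=[B; D; E; G/F/C/A] holding=-

stack(A, E)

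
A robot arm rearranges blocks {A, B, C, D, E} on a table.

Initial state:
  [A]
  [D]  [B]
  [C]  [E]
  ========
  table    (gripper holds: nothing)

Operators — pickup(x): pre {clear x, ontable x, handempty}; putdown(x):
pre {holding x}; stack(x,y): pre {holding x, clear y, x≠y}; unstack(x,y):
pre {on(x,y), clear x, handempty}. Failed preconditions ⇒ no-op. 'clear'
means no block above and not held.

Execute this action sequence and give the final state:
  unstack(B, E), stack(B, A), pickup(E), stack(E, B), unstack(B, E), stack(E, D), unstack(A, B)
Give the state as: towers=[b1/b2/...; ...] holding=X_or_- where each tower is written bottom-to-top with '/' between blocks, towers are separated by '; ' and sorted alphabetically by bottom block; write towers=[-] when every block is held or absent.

towers=[C/D/A/B/E] holding=-

step 1 (unstack(B, E)): towers=[C/D/A; E] holding=B
step 2 (stack(B, A)): towers=[C/D/A/B; E] holding=-
step 3 (pickup(E)): towers=[C/D/A/B] holding=E
step 4 (stack(E, B)): towers=[C/D/A/B/E] holding=-
step 5 (unstack(B, E)) [no-op]: towers=[C/D/A/B/E] holding=-
step 6 (stack(E, D)) [no-op]: towers=[C/D/A/B/E] holding=-
step 7 (unstack(A, B)) [no-op]: towers=[C/D/A/B/E] holding=-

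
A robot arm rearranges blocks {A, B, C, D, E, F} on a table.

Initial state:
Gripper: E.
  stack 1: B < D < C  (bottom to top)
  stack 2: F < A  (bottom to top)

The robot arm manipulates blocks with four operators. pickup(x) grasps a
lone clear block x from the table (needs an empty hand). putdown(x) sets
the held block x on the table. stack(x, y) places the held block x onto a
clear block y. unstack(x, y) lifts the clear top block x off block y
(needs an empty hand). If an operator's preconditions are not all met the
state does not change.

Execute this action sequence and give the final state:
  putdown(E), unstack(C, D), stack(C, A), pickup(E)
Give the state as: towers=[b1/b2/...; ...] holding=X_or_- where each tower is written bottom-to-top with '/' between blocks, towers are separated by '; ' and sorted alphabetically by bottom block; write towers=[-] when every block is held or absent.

step 1 (putdown(E)): towers=[B/D/C; E; F/A] holding=-
step 2 (unstack(C, D)): towers=[B/D; E; F/A] holding=C
step 3 (stack(C, A)): towers=[B/D; E; F/A/C] holding=-
step 4 (pickup(E)): towers=[B/D; F/A/C] holding=E

towers=[B/D; F/A/C] holding=E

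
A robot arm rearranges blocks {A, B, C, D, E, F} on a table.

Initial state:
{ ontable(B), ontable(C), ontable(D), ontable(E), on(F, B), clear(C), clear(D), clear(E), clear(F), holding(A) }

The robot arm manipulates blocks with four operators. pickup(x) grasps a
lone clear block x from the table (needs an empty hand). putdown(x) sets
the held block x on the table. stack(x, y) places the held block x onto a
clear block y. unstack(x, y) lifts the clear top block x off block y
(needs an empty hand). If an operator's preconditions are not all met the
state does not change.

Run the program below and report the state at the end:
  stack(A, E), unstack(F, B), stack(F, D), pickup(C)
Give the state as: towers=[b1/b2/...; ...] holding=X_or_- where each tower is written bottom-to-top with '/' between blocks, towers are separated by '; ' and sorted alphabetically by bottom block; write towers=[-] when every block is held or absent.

step 1 (stack(A, E)): towers=[B/F; C; D; E/A] holding=-
step 2 (unstack(F, B)): towers=[B; C; D; E/A] holding=F
step 3 (stack(F, D)): towers=[B; C; D/F; E/A] holding=-
step 4 (pickup(C)): towers=[B; D/F; E/A] holding=C

towers=[B; D/F; E/A] holding=C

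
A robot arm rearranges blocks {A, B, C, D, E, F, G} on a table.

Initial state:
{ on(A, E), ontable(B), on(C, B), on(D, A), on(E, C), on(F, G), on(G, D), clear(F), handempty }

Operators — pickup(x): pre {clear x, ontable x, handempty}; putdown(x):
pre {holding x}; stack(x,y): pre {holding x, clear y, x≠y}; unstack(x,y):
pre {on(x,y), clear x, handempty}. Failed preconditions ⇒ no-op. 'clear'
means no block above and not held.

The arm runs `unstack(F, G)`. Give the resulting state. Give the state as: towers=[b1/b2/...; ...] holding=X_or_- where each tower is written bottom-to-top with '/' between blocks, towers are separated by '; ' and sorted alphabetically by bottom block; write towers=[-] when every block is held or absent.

before: towers=[B/C/E/A/D/G/F] holding=-
pre[unstack(F, G)]: on(F,G) yes, clear(F) yes, handempty yes
all met → apply unstack(F, G)
after:  towers=[B/C/E/A/D/G] holding=F

towers=[B/C/E/A/D/G] holding=F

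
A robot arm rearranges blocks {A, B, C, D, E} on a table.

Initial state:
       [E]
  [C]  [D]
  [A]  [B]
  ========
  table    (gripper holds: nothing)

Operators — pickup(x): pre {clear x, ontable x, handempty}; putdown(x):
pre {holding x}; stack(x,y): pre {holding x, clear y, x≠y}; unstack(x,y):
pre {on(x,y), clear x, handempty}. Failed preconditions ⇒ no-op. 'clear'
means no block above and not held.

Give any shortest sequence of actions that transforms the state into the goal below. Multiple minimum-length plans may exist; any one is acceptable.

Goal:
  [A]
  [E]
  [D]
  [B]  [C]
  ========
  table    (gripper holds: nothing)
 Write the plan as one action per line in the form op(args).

step 1 (unstack(C, A)): towers=[A; B/D/E] holding=C
step 2 (putdown(C)): towers=[A; B/D/E; C] holding=-
step 3 (pickup(A)): towers=[B/D/E; C] holding=A
step 4 (stack(A, E)): towers=[B/D/E/A; C] holding=-
goal check: towers=[B/D/E/A; C] holding=- — reached (length 4, optimal by BFS)

unstack(C, A)
putdown(C)
pickup(A)
stack(A, E)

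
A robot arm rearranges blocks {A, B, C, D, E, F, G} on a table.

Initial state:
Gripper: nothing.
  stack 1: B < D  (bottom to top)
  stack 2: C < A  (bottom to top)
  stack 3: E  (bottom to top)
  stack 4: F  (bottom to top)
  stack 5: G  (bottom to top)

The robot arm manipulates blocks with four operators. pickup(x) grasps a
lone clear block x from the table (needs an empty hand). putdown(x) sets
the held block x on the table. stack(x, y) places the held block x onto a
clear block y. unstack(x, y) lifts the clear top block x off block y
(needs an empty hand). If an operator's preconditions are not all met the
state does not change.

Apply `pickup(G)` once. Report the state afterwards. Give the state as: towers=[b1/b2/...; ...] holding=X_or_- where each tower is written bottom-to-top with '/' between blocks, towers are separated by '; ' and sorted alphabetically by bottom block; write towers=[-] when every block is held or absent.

before: towers=[B/D; C/A; E; F; G] holding=-
pre[pickup(G)]: clear(G) yes, ontable(G) yes, handempty yes
all met → apply pickup(G)
after:  towers=[B/D; C/A; E; F] holding=G

towers=[B/D; C/A; E; F] holding=G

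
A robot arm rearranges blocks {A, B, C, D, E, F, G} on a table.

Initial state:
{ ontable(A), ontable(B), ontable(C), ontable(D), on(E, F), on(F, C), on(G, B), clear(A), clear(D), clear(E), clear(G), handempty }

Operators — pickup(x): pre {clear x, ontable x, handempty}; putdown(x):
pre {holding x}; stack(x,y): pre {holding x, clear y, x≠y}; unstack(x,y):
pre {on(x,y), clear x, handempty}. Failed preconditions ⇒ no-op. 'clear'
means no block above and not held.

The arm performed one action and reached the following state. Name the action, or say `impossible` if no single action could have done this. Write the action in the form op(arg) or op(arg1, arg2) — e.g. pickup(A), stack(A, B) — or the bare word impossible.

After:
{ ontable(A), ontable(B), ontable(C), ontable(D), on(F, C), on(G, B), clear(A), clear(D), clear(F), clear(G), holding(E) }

unstack(E, F)

target: towers=[A; B/G; C/F; D] holding=E
     unstack(G, B) → towers=[A; B; C/F/E; D] holding=G
         pickup(D) → towers=[A; B/G; C/F/E] holding=D
         pickup(A) → towers=[B/G; C/F/E; D] holding=A
     unstack(E, F) → towers=[A; B/G; C/F; D] holding=E  ← match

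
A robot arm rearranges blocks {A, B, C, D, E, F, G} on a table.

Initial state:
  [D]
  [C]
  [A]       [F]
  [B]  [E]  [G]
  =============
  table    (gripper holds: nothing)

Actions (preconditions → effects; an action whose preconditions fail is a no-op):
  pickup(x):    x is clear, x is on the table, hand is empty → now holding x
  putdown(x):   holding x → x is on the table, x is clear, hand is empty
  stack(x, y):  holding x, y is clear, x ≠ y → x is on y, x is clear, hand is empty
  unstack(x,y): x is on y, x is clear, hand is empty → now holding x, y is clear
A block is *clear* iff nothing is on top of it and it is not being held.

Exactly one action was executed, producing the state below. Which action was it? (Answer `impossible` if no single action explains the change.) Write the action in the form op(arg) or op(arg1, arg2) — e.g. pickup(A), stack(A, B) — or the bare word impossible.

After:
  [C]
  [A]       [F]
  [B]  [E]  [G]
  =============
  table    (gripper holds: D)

target: towers=[B/A/C; E; G/F] holding=D
     unstack(F, G) → towers=[B/A/C/D; E; G] holding=F
     unstack(D, C) → towers=[B/A/C; E; G/F] holding=D  ← match
         pickup(E) → towers=[B/A/C/D; G/F] holding=E

unstack(D, C)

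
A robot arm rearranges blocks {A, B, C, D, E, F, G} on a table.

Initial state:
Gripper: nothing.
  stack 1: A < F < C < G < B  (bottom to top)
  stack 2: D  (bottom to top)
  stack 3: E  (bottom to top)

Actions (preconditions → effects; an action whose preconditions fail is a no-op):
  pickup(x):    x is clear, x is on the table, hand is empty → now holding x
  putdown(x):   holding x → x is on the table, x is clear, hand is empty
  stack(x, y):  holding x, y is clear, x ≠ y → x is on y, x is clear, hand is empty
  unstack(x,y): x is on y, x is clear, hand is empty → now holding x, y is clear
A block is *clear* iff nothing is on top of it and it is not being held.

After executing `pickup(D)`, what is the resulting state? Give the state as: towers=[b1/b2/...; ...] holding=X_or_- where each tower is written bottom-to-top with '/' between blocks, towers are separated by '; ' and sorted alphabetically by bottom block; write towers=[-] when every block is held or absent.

before: towers=[A/F/C/G/B; D; E] holding=-
pre[pickup(D)]: clear(D) ok, ontable(D) ok, handempty ok
all met → apply pickup(D)
after:  towers=[A/F/C/G/B; E] holding=D

towers=[A/F/C/G/B; E] holding=D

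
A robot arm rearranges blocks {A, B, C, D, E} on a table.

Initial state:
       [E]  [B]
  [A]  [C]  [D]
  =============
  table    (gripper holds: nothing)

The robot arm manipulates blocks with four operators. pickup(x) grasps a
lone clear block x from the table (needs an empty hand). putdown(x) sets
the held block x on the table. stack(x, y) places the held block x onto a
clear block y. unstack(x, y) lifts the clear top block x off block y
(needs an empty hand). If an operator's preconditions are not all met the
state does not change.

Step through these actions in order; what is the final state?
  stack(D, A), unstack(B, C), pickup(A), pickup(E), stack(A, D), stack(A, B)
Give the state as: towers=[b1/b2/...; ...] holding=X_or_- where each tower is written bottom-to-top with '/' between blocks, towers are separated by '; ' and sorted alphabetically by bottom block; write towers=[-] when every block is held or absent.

step 1 (stack(D, A)) [no-op]: towers=[A; C/E; D/B] holding=-
step 2 (unstack(B, C)) [no-op]: towers=[A; C/E; D/B] holding=-
step 3 (pickup(A)): towers=[C/E; D/B] holding=A
step 4 (pickup(E)) [no-op]: towers=[C/E; D/B] holding=A
step 5 (stack(A, D)) [no-op]: towers=[C/E; D/B] holding=A
step 6 (stack(A, B)): towers=[C/E; D/B/A] holding=-

towers=[C/E; D/B/A] holding=-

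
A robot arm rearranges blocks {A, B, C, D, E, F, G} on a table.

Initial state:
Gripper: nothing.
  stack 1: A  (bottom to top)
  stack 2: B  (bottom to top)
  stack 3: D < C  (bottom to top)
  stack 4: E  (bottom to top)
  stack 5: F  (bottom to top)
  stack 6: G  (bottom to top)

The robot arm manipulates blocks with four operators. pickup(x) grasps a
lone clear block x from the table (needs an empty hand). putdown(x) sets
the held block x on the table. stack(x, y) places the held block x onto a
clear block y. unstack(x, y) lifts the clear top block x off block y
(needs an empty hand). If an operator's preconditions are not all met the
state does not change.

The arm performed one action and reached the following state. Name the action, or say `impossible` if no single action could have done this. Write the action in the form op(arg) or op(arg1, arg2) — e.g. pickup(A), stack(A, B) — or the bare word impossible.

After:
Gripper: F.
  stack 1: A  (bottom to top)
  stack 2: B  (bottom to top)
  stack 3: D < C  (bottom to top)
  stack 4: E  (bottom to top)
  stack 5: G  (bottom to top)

target: towers=[A; B; D/C; E; G] holding=F
         pickup(B) → towers=[A; D/C; E; F; G] holding=B
         pickup(F) → towers=[A; B; D/C; E; G] holding=F  ← match
         pickup(G) → towers=[A; B; D/C; E; F] holding=G
         pickup(A) → towers=[B; D/C; E; F; G] holding=A
         pickup(E) → towers=[A; B; D/C; F; G] holding=E
     unstack(C, D) → towers=[A; B; D; E; F; G] holding=C

pickup(F)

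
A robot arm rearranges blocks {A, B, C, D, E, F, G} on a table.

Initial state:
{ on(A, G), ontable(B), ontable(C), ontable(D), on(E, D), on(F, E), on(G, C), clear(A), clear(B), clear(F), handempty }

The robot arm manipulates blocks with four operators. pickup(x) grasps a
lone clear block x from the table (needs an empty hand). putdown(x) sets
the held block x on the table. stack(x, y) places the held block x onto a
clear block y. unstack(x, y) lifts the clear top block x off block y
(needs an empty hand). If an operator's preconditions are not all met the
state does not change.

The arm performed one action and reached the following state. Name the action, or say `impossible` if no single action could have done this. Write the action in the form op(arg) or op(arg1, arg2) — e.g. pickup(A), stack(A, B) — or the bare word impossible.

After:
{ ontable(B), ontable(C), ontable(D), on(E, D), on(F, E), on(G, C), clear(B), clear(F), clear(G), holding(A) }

unstack(A, G)

target: towers=[B; C/G; D/E/F] holding=A
         pickup(B) → towers=[C/G/A; D/E/F] holding=B
     unstack(F, E) → towers=[B; C/G/A; D/E] holding=F
     unstack(A, G) → towers=[B; C/G; D/E/F] holding=A  ← match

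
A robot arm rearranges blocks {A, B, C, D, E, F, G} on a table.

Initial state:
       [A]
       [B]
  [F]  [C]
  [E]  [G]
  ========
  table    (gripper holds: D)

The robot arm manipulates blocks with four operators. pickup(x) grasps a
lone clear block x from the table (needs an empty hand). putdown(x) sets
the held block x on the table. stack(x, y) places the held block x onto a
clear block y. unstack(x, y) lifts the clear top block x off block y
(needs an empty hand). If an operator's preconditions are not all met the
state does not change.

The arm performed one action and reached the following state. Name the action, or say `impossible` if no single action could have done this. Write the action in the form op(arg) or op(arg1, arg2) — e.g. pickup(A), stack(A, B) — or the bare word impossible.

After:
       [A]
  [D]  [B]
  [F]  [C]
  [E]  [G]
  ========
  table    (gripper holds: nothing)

stack(D, F)

target: towers=[E/F/D; G/C/B/A] holding=-
        putdown(D) → towers=[D; E/F; G/C/B/A] holding=-
       stack(D, F) → towers=[E/F/D; G/C/B/A] holding=-  ← match
       stack(D, A) → towers=[E/F; G/C/B/A/D] holding=-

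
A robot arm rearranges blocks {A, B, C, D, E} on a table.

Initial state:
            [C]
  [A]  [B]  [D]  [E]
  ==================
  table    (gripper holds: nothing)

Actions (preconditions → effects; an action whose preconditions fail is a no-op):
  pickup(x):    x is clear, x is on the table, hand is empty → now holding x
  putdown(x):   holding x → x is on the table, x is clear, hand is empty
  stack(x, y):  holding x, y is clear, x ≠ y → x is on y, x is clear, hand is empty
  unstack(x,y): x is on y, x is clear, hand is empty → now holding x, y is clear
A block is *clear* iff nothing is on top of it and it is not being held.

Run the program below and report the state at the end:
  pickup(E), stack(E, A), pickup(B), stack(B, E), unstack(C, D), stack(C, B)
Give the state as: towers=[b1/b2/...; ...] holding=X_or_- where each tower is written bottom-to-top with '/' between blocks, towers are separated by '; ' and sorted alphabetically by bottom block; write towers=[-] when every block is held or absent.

towers=[A/E/B/C; D] holding=-

step 1 (pickup(E)): towers=[A; B; D/C] holding=E
step 2 (stack(E, A)): towers=[A/E; B; D/C] holding=-
step 3 (pickup(B)): towers=[A/E; D/C] holding=B
step 4 (stack(B, E)): towers=[A/E/B; D/C] holding=-
step 5 (unstack(C, D)): towers=[A/E/B; D] holding=C
step 6 (stack(C, B)): towers=[A/E/B/C; D] holding=-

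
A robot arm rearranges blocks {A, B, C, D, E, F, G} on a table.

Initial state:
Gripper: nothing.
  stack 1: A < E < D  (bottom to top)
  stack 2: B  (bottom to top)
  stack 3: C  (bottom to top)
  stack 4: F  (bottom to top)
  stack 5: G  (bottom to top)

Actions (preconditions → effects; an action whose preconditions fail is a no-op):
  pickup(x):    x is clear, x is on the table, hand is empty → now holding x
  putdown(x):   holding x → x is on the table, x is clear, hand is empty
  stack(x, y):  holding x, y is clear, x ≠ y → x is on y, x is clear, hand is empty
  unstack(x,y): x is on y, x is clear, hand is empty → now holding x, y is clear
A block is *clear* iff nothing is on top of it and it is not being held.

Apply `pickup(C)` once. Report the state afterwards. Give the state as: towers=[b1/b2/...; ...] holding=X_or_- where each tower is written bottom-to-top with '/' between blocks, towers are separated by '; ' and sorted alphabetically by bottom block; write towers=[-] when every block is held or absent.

towers=[A/E/D; B; F; G] holding=C

before: towers=[A/E/D; B; C; F; G] holding=-
pre[pickup(C)]: clear(C) ✓, ontable(C) ✓, handempty ✓
all met → apply pickup(C)
after:  towers=[A/E/D; B; F; G] holding=C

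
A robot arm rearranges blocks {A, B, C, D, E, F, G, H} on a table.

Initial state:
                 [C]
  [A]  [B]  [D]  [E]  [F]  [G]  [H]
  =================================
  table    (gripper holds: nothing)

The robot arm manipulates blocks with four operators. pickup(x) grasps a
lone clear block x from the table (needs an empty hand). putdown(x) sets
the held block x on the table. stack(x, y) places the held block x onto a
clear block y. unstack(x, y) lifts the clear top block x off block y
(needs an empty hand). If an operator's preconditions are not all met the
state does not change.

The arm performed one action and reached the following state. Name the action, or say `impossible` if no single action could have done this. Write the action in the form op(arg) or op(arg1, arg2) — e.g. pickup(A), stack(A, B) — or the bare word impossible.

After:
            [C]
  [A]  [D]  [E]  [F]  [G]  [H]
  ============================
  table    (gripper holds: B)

target: towers=[A; D; E/C; F; G; H] holding=B
         pickup(G) → towers=[A; B; D; E/C; F; H] holding=G
         pickup(A) → towers=[B; D; E/C; F; G; H] holding=A
         pickup(H) → towers=[A; B; D; E/C; F; G] holding=H
         pickup(B) → towers=[A; D; E/C; F; G; H] holding=B  ← match
         pickup(F) → towers=[A; B; D; E/C; G; H] holding=F
         pickup(D) → towers=[A; B; E/C; F; G; H] holding=D
     unstack(C, E) → towers=[A; B; D; E; F; G; H] holding=C

pickup(B)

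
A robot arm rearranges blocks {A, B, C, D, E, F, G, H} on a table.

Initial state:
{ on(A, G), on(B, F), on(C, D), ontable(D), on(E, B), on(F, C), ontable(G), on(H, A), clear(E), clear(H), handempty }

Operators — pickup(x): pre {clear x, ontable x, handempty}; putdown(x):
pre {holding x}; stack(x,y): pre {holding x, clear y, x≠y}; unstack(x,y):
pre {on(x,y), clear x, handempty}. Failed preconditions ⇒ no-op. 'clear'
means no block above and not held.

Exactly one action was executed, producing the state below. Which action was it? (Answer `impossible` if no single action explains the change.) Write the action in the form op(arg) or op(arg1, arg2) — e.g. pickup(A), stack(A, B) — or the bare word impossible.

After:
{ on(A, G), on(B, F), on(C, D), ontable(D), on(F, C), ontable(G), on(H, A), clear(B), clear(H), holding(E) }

unstack(E, B)

target: towers=[D/C/F/B; G/A/H] holding=E
     unstack(E, B) → towers=[D/C/F/B; G/A/H] holding=E  ← match
     unstack(H, A) → towers=[D/C/F/B/E; G/A] holding=H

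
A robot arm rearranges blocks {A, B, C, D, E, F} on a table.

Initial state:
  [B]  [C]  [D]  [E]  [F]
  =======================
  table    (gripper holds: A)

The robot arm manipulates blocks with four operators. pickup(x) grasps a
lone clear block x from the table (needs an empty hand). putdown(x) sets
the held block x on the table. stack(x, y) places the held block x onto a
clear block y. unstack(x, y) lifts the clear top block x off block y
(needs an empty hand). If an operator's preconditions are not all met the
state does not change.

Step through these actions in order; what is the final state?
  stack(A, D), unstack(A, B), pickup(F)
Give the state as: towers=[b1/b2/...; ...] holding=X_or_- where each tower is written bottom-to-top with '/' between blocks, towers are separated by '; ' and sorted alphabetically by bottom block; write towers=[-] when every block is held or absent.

towers=[B; C; D/A; E] holding=F

step 1 (stack(A, D)): towers=[B; C; D/A; E; F] holding=-
step 2 (unstack(A, B)) [no-op]: towers=[B; C; D/A; E; F] holding=-
step 3 (pickup(F)): towers=[B; C; D/A; E] holding=F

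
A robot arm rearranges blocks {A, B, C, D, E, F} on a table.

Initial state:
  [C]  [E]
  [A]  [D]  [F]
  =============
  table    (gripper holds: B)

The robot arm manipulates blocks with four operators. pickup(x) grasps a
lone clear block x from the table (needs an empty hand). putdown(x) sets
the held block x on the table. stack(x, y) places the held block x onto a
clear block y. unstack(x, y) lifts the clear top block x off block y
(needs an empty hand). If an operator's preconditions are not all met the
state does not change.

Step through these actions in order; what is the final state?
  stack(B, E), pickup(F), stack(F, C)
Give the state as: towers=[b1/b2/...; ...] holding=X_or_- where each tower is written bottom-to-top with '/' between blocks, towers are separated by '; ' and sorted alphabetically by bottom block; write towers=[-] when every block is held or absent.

towers=[A/C/F; D/E/B] holding=-

step 1 (stack(B, E)): towers=[A/C; D/E/B; F] holding=-
step 2 (pickup(F)): towers=[A/C; D/E/B] holding=F
step 3 (stack(F, C)): towers=[A/C/F; D/E/B] holding=-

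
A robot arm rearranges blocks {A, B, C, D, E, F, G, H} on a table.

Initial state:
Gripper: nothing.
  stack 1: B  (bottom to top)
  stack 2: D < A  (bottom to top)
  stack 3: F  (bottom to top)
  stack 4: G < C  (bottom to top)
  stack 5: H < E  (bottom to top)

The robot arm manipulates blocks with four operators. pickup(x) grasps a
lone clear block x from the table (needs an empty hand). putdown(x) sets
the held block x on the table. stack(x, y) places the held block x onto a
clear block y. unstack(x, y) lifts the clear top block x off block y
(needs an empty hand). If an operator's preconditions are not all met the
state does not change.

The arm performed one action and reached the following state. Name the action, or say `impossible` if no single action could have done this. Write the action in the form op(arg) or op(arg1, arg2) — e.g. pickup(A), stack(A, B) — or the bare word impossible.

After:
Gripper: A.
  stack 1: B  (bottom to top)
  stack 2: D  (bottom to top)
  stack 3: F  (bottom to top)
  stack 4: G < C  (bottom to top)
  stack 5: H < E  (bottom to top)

unstack(A, D)

target: towers=[B; D; F; G/C; H/E] holding=A
     unstack(A, D) → towers=[B; D; F; G/C; H/E] holding=A  ← match
     unstack(E, H) → towers=[B; D/A; F; G/C; H] holding=E
         pickup(B) → towers=[D/A; F; G/C; H/E] holding=B
         pickup(F) → towers=[B; D/A; G/C; H/E] holding=F
     unstack(C, G) → towers=[B; D/A; F; G; H/E] holding=C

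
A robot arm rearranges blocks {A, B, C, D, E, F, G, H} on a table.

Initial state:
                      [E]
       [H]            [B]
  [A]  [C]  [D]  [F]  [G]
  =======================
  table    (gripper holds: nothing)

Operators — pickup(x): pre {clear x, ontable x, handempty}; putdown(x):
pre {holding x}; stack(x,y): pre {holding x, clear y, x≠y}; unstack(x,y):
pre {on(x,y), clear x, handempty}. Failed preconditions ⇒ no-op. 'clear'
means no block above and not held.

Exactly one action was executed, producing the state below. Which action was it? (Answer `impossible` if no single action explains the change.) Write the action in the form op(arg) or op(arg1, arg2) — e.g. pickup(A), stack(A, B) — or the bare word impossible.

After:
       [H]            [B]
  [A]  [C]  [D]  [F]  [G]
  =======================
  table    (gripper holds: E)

target: towers=[A; C/H; D; F; G/B] holding=E
         pickup(A) → towers=[C/H; D; F; G/B/E] holding=A
     unstack(E, B) → towers=[A; C/H; D; F; G/B] holding=E  ← match
     unstack(H, C) → towers=[A; C; D; F; G/B/E] holding=H
         pickup(F) → towers=[A; C/H; D; G/B/E] holding=F
         pickup(D) → towers=[A; C/H; F; G/B/E] holding=D

unstack(E, B)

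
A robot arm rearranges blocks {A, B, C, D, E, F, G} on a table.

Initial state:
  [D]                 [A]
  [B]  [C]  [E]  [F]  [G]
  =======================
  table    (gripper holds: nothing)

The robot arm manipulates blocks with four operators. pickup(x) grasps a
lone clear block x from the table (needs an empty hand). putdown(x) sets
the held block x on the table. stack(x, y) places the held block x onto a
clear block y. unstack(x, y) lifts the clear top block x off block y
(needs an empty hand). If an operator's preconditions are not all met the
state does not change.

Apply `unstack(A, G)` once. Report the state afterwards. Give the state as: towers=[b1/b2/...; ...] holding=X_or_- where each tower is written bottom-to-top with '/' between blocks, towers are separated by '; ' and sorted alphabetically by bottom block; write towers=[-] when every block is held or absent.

towers=[B/D; C; E; F; G] holding=A

before: towers=[B/D; C; E; F; G/A] holding=-
pre[unstack(A, G)]: on(A,G) ok, clear(A) ok, handempty ok
all met → apply unstack(A, G)
after:  towers=[B/D; C; E; F; G] holding=A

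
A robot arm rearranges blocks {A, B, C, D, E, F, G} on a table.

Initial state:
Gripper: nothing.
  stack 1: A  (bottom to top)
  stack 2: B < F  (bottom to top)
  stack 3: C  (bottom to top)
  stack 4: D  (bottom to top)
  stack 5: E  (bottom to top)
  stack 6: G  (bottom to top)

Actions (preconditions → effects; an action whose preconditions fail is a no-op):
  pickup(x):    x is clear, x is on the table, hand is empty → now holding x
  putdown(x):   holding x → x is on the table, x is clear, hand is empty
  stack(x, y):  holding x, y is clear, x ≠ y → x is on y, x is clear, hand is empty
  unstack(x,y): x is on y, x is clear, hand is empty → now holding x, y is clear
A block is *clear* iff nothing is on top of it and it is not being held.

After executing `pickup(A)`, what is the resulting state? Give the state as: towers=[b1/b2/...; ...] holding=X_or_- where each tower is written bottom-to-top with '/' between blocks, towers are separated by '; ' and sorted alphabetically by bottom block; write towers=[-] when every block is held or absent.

towers=[B/F; C; D; E; G] holding=A

before: towers=[A; B/F; C; D; E; G] holding=-
pre[pickup(A)]: clear(A) ok, ontable(A) ok, handempty ok
all met → apply pickup(A)
after:  towers=[B/F; C; D; E; G] holding=A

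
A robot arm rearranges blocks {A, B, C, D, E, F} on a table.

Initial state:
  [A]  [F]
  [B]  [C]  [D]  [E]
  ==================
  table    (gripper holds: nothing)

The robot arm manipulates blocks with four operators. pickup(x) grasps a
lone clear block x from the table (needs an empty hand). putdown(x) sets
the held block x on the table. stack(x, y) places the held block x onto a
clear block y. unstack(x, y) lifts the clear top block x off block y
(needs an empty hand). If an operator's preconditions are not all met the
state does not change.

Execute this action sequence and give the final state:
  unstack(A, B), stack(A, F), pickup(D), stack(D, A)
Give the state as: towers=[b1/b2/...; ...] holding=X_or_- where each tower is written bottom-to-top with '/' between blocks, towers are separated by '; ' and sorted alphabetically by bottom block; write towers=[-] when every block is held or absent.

towers=[B; C/F/A/D; E] holding=-

step 1 (unstack(A, B)): towers=[B; C/F; D; E] holding=A
step 2 (stack(A, F)): towers=[B; C/F/A; D; E] holding=-
step 3 (pickup(D)): towers=[B; C/F/A; E] holding=D
step 4 (stack(D, A)): towers=[B; C/F/A/D; E] holding=-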